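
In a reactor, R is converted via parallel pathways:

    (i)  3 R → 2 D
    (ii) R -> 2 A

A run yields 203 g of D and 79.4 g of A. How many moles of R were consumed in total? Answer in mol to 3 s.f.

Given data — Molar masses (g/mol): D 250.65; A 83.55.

n(D) = 203 / 250.65 = 0.8099 mol
n(A) = 79.4 / 83.55 = 0.9503 mol
n(R) via (i) = (3/2)×0.8099 = 1.215 mol
n(R) via (ii) = (1/2)×0.9503 = 0.4752 mol
total n(R) = 1.215 + 0.4752 = 1.690 mol

1.69 mol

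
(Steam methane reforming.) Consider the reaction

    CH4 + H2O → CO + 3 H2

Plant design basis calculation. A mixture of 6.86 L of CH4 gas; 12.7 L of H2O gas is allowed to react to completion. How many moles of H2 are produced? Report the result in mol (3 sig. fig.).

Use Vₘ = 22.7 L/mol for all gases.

n(CH4) = 6.860 / 22.7 = 0.3022 mol
n(H2O) = 12.70 / 22.7 = 0.5595 mol
n/ν → CH4: 0.3022, H2O: 0.5595; CH4 is limiting.
n(H2) = (3/1) × 0.3022 = 0.9066 mol

0.907 mol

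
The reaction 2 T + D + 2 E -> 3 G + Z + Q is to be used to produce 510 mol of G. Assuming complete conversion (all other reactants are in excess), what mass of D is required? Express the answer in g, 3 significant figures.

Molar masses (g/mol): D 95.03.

n(G) = 510.0 mol
n(D) = (1/3) × 510.0 = 170.0 mol
mass = 170.0 × 95.03 = 16160 g

16200 g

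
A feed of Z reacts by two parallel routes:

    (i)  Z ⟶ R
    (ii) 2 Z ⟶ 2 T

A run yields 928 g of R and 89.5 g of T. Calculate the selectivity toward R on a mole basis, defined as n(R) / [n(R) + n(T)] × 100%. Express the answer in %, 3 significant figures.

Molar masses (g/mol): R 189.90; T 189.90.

n(R) = 928 / 189.90 = 4.887 mol
n(T) = 89.5 / 189.90 = 0.4713 mol
selectivity = 4.887/(4.887+0.4713) × 100 = 91.20 %

91.2 %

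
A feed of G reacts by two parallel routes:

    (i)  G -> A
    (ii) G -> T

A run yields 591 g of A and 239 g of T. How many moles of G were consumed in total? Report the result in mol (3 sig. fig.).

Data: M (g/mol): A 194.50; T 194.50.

4.27 mol

n(A) = 591 / 194.50 = 3.039 mol
n(T) = 239 / 194.50 = 1.229 mol
n(G) via (i) = (1/1)×3.039 = 3.039 mol
n(G) via (ii) = (1/1)×1.229 = 1.229 mol
total n(G) = 3.039 + 1.229 = 4.268 mol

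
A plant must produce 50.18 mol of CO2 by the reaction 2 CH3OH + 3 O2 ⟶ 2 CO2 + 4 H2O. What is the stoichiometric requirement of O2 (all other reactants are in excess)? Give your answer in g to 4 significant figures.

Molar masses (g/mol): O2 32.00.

2409 g

n(CO2) = 50.18 mol
n(O2) = (3/2) × 50.18 = 75.27 mol
mass = 75.27 × 32.00 = 2409 g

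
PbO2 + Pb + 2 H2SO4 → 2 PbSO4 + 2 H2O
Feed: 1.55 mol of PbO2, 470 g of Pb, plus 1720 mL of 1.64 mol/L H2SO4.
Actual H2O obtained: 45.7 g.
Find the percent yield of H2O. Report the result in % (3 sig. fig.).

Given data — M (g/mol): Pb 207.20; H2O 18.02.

n(PbO2) = 1.550 mol
n(Pb) = 470.0 / 207.20 = 2.268 mol
n(H2SO4) = 1.64 × 1720/1000 = 2.821 mol
n/ν → PbO2: 1.550, Pb: 2.268, H2SO4: 1.411; H2SO4 is limiting.
theoretical n(H2O) = (2/2) × 2.821 = 2.821 mol → 50.83 g
% yield = 45.7 / 50.83 × 100 = 89.91 %

89.9 %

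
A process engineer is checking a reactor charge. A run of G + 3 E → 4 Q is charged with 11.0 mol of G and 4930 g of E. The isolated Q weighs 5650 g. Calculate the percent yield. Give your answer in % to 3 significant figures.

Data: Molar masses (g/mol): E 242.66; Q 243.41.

85.7 %

n(G) = 11.00 mol
n(E) = 4930 / 242.66 = 20.32 mol
n/ν for G = 11.00/1 = 11.00
n/ν for E = 20.32/3 = 6.773
Smallest n/ν is E → limiting reagent.
theoretical n(Q) = (4/3) × 20.32 = 27.09 mol → 6594 g
% yield = 5650 / 6594 × 100 = 85.68 %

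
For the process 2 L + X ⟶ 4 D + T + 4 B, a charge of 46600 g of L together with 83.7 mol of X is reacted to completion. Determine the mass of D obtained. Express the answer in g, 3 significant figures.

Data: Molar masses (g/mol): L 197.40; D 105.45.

n(L) = 46600 / 197.40 = 236.1 mol
n(X) = 83.70 mol
n/ν for L = 236.1/2 = 118.1
n/ν for X = 83.70/1 = 83.70
Smallest n/ν is X → limiting reagent.
n(D) = (4/1) × 83.70 = 334.8 mol
mass = 334.8 × 105.45 = 35300 g

35300 g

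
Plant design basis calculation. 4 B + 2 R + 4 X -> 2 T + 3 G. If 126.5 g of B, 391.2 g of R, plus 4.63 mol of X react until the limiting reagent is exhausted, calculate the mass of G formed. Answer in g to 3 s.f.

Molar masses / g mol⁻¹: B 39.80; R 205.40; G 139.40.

n(B) = 126.5 / 39.80 = 3.178 mol
n(R) = 391.2 / 205.40 = 1.905 mol
n(X) = 4.630 mol
n/ν → B: 0.7945, R: 0.9525, X: 1.158; B is limiting.
n(G) = (3/4) × 3.178 = 2.384 mol
mass = 2.384 × 139.40 = 332.3 g

332 g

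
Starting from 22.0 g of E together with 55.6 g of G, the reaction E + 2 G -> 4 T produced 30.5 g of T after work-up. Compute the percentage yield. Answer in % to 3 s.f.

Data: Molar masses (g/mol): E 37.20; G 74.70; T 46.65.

43.9 %

n(E) = 22.00 / 37.20 = 0.5914 mol
n(G) = 55.60 / 74.70 = 0.7443 mol
n/ν for E = 0.5914/1 = 0.5914
n/ν for G = 0.7443/2 = 0.3722
Smallest n/ν is G → limiting reagent.
theoretical n(T) = (4/2) × 0.7443 = 1.489 mol → 69.46 g
% yield = 30.5 / 69.46 × 100 = 43.91 %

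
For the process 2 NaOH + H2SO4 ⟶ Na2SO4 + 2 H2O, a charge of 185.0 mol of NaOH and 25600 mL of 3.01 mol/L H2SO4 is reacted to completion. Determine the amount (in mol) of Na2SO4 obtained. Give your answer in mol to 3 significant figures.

77.1 mol

n(NaOH) = 185.0 mol
n(H2SO4) = 3.01 × 25600/1000 = 77.06 mol
n/ν for NaOH = 185.0/2 = 92.50
n/ν for H2SO4 = 77.06/1 = 77.06
Smallest n/ν is H2SO4 → limiting reagent.
n(Na2SO4) = (1/1) × 77.06 = 77.06 mol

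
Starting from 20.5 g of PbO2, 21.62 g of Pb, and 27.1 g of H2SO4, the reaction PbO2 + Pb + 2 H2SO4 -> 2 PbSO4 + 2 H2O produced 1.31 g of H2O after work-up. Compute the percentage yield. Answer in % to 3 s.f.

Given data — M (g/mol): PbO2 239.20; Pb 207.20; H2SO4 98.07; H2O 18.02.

n(PbO2) = 20.50 / 239.20 = 0.08570 mol
n(Pb) = 21.62 / 207.20 = 0.1043 mol
n(H2SO4) = 27.10 / 98.07 = 0.2763 mol
n/ν → PbO2: 0.08570, Pb: 0.1043, H2SO4: 0.1382; PbO2 is limiting.
theoretical n(H2O) = (2/1) × 0.08570 = 0.1714 mol → 3.089 g
% yield = 1.31 / 3.089 × 100 = 42.41 %

42.4 %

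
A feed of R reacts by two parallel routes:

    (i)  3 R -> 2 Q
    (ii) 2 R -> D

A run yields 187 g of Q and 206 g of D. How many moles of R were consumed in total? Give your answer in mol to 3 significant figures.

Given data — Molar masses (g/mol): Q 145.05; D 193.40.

n(Q) = 187 / 145.05 = 1.289 mol
n(D) = 206 / 193.40 = 1.065 mol
n(R) via (i) = (3/2)×1.289 = 1.934 mol
n(R) via (ii) = (2/1)×1.065 = 2.130 mol
total n(R) = 1.934 + 2.130 = 4.064 mol

4.06 mol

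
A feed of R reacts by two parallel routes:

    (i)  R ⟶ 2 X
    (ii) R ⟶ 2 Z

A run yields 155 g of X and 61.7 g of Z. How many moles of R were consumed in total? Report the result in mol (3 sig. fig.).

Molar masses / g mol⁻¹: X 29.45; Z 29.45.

3.68 mol

n(X) = 155 / 29.45 = 5.263 mol
n(Z) = 61.7 / 29.45 = 2.095 mol
n(R) via (i) = (1/2)×5.263 = 2.632 mol
n(R) via (ii) = (1/2)×2.095 = 1.048 mol
total n(R) = 2.632 + 1.048 = 3.680 mol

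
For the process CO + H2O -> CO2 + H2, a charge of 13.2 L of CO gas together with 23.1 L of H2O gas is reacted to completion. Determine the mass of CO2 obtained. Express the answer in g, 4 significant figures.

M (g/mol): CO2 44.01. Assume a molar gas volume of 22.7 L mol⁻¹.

25.59 g

n(CO) = 13.20 / 22.7 = 0.5815 mol
n(H2O) = 23.10 / 22.7 = 1.018 mol
n/ν for CO = 0.5815/1 = 0.5815
n/ν for H2O = 1.018/1 = 1.018
Smallest n/ν is CO → limiting reagent.
n(CO2) = (1/1) × 0.5815 = 0.5815 mol
mass = 0.5815 × 44.01 = 25.59 g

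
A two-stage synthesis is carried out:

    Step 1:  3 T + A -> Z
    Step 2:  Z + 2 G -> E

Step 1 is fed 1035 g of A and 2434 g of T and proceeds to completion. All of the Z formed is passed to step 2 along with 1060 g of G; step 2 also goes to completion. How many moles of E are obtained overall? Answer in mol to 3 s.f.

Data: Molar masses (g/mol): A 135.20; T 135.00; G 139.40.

Step 1:
n(A) = 1035 / 135.20 = 7.655 mol
n(T) = 2434 / 135.00 = 18.03 mol
n/ν for A = 7.655/1 = 7.655
n/ν for T = 18.03/3 = 6.010
Smallest n/ν is T → limiting reagent.
n(Z) produced = (1/3) × 18.03 = 6.010 mol
Step 2:
n(Z) available = 6.010 mol
n(G) = 1060 / 139.40 = 7.604 mol
n/ν for Z = 6.010/1 = 6.010
n/ν for G = 7.604/2 = 3.802
Smallest n/ν is G → limiting reagent.
n(E) = (1/2) × 7.604 = 3.802 mol

3.80 mol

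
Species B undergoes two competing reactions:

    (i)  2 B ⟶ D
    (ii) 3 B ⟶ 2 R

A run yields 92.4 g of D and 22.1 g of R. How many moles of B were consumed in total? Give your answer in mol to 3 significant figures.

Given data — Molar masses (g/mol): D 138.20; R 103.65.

n(D) = 92.4 / 138.20 = 0.6686 mol
n(R) = 22.1 / 103.65 = 0.2132 mol
n(B) via (i) = (2/1)×0.6686 = 1.337 mol
n(B) via (ii) = (3/2)×0.2132 = 0.3198 mol
total n(B) = 1.337 + 0.3198 = 1.657 mol

1.66 mol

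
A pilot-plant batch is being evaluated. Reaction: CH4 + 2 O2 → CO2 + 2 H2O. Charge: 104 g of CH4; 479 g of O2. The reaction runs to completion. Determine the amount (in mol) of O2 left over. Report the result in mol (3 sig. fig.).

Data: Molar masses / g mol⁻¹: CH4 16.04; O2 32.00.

2.00 mol

n(CH4) = 104.0 / 16.04 = 6.484 mol
n(O2) = 479.0 / 32.00 = 14.97 mol
n/ν → CH4: 6.484, O2: 7.485; CH4 is limiting.
O2 consumed = (2/1) × 6.484 = 12.97 mol
O2 remaining = 14.97 − 12.97 = 2.000 mol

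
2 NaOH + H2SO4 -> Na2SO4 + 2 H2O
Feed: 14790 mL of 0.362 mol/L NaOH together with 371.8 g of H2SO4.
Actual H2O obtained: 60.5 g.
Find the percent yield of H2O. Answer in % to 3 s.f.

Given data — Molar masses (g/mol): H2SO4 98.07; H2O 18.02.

n(NaOH) = 0.362 × 14790/1000 = 5.354 mol
n(H2SO4) = 371.8 / 98.07 = 3.791 mol
n/ν → NaOH: 2.677, H2SO4: 3.791; NaOH is limiting.
theoretical n(H2O) = (2/2) × 5.354 = 5.354 mol → 96.48 g
% yield = 60.5 / 96.48 × 100 = 62.71 %

62.7 %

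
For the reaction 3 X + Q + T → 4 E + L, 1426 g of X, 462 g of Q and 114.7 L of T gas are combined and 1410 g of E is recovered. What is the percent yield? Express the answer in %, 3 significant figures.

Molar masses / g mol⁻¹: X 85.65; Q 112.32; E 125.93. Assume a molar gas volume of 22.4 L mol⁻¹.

n(X) = 1426 / 85.65 = 16.65 mol
n(Q) = 462.0 / 112.32 = 4.113 mol
n(T) = 114.7 / 22.4 = 5.121 mol
n/ν → X: 5.550, Q: 4.113, T: 5.121; Q is limiting.
theoretical n(E) = (4/1) × 4.113 = 16.45 mol → 2072 g
% yield = 1410 / 2072 × 100 = 68.05 %

68.1 %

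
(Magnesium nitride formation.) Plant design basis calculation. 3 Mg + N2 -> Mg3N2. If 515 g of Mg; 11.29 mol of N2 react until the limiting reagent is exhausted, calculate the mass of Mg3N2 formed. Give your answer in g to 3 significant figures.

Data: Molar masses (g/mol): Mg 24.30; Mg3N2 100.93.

713 g

n(Mg) = 515.0 / 24.30 = 21.19 mol
n(N2) = 11.29 mol
n/ν for Mg = 21.19/3 = 7.063
n/ν for N2 = 11.29/1 = 11.29
Smallest n/ν is Mg → limiting reagent.
n(Mg3N2) = (1/3) × 21.19 = 7.063 mol
mass = 7.063 × 100.93 = 712.9 g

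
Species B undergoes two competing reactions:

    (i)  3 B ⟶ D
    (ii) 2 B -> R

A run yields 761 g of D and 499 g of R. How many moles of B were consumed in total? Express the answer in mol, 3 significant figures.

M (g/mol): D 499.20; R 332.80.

n(D) = 761 / 499.20 = 1.524 mol
n(R) = 499 / 332.80 = 1.499 mol
n(B) via (i) = (3/1)×1.524 = 4.572 mol
n(B) via (ii) = (2/1)×1.499 = 2.998 mol
total n(B) = 4.572 + 2.998 = 7.570 mol

7.57 mol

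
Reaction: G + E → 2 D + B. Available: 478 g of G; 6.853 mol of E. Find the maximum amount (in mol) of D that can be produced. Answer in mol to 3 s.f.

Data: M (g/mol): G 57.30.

n(G) = 478.0 / 57.30 = 8.342 mol
n(E) = 6.853 mol
n/ν for G = 8.342/1 = 8.342
n/ν for E = 6.853/1 = 6.853
Smallest n/ν is E → limiting reagent.
n(D) = (2/1) × 6.853 = 13.71 mol

13.7 mol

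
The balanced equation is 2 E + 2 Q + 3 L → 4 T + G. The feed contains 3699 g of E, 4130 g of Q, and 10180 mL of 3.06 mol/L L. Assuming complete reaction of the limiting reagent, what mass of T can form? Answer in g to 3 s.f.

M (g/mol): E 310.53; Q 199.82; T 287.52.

6850 g

n(E) = 3699 / 310.53 = 11.91 mol
n(Q) = 4130 / 199.82 = 20.67 mol
n(L) = 3.06 × 10180/1000 = 31.15 mol
n/ν → E: 5.955, Q: 10.34, L: 10.38; E is limiting.
n(T) = (4/2) × 11.91 = 23.82 mol
mass = 23.82 × 287.52 = 6849 g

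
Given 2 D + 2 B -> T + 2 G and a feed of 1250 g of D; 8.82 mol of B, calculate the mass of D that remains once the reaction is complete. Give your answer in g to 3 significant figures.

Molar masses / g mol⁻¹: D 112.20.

n(D) = 1250 / 112.20 = 11.14 mol
n(B) = 8.820 mol
n/ν for D = 11.14/2 = 5.570
n/ν for B = 8.820/2 = 4.410
Smallest n/ν is B → limiting reagent.
D consumed = (2/2) × 8.820 = 8.820 mol
D remaining = 11.14 − 8.820 = 2.320 mol
mass = 2.320 × 112.20 = 260.3 g

260 g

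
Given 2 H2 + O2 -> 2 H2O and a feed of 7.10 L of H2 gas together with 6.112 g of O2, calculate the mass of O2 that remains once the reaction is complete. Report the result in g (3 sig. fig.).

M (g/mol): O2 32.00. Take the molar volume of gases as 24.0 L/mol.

n(H2) = 7.100 / 24.0 = 0.2958 mol
n(O2) = 6.112 / 32.00 = 0.1910 mol
n/ν → H2: 0.1479, O2: 0.1910; H2 is limiting.
O2 consumed = (1/2) × 0.2958 = 0.1479 mol
O2 remaining = 0.1910 − 0.1479 = 0.04310 mol
mass = 0.04310 × 32.00 = 1.379 g

1.38 g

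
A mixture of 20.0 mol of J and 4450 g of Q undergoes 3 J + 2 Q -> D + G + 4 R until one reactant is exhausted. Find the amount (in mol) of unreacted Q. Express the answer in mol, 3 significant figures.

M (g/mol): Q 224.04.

6.53 mol

n(J) = 20.00 mol
n(Q) = 4450 / 224.04 = 19.86 mol
n/ν for J = 20.00/3 = 6.667
n/ν for Q = 19.86/2 = 9.930
Smallest n/ν is J → limiting reagent.
Q consumed = (2/3) × 20.00 = 13.33 mol
Q remaining = 19.86 − 13.33 = 6.530 mol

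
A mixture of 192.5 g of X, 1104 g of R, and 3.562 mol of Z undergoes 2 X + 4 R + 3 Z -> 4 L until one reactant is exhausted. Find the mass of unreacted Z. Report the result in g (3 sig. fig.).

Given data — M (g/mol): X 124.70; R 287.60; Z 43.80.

54.6 g

n(X) = 192.5 / 124.70 = 1.544 mol
n(R) = 1104 / 287.60 = 3.839 mol
n(Z) = 3.562 mol
n/ν → X: 0.7720, R: 0.9598, Z: 1.187; X is limiting.
Z consumed = (3/2) × 1.544 = 2.316 mol
Z remaining = 3.562 − 2.316 = 1.246 mol
mass = 1.246 × 43.80 = 54.57 g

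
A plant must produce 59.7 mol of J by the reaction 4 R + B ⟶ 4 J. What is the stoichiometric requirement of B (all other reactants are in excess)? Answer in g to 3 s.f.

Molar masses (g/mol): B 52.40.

n(J) = 59.70 mol
n(B) = (1/4) × 59.70 = 14.93 mol
mass = 14.93 × 52.40 = 782.3 g

782 g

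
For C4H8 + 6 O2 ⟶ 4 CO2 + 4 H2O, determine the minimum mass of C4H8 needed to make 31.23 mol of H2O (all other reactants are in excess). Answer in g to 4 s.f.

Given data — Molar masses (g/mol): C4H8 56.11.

438.1 g

n(H2O) = 31.23 mol
n(C4H8) = (1/4) × 31.23 = 7.808 mol
mass = 7.808 × 56.11 = 438.1 g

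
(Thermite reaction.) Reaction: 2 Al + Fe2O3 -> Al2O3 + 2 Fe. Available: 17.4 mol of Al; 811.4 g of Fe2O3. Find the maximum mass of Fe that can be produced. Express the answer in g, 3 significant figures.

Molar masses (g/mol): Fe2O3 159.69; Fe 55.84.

567 g

n(Al) = 17.40 mol
n(Fe2O3) = 811.4 / 159.69 = 5.081 mol
n/ν for Al = 17.40/2 = 8.700
n/ν for Fe2O3 = 5.081/1 = 5.081
Smallest n/ν is Fe2O3 → limiting reagent.
n(Fe) = (2/1) × 5.081 = 10.16 mol
mass = 10.16 × 55.84 = 567.3 g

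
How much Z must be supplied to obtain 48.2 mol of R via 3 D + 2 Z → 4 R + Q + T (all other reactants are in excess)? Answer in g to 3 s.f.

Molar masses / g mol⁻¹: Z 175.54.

n(R) = 48.20 mol
n(Z) = (2/4) × 48.20 = 24.10 mol
mass = 24.10 × 175.54 = 4231 g

4230 g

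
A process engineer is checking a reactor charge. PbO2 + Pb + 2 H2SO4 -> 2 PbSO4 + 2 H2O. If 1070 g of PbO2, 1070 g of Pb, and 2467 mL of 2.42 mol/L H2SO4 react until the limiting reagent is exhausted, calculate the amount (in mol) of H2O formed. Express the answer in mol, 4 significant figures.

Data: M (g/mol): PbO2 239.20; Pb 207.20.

5.970 mol

n(PbO2) = 1070 / 239.20 = 4.473 mol
n(Pb) = 1070 / 207.20 = 5.164 mol
n(H2SO4) = 2.42 × 2467/1000 = 5.970 mol
n/ν for PbO2 = 4.473/1 = 4.473
n/ν for Pb = 5.164/1 = 5.164
n/ν for H2SO4 = 5.970/2 = 2.985
Smallest n/ν is H2SO4 → limiting reagent.
n(H2O) = (2/2) × 5.970 = 5.970 mol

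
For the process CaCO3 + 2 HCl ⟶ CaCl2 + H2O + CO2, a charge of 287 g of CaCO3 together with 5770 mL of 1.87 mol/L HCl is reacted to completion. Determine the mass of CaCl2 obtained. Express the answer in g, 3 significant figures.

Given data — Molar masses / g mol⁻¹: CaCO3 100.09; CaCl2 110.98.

n(CaCO3) = 287.0 / 100.09 = 2.867 mol
n(HCl) = 1.87 × 5770/1000 = 10.79 mol
n/ν for CaCO3 = 2.867/1 = 2.867
n/ν for HCl = 10.79/2 = 5.395
Smallest n/ν is CaCO3 → limiting reagent.
n(CaCl2) = (1/1) × 2.867 = 2.867 mol
mass = 2.867 × 110.98 = 318.2 g

318 g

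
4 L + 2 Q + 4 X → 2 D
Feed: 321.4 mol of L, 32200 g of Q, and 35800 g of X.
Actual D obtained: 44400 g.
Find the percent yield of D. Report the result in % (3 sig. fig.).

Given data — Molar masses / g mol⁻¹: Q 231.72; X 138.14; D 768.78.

44.6 %

n(L) = 321.4 mol
n(Q) = 32200 / 231.72 = 139.0 mol
n(X) = 35800 / 138.14 = 259.2 mol
n/ν for L = 321.4/4 = 80.35
n/ν for Q = 139.0/2 = 69.50
n/ν for X = 259.2/4 = 64.80
Smallest n/ν is X → limiting reagent.
theoretical n(D) = (2/4) × 259.2 = 129.6 mol → 99630 g
% yield = 44400 / 99630 × 100 = 44.56 %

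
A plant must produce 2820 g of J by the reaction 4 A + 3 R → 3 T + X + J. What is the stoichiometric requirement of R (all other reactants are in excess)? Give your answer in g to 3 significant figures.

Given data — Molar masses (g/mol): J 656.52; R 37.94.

489 g

n(J) = 2820 / 656.52 = 4.295 mol
n(R) = (3/1) × 4.295 = 12.89 mol
mass = 12.89 × 37.94 = 489.0 g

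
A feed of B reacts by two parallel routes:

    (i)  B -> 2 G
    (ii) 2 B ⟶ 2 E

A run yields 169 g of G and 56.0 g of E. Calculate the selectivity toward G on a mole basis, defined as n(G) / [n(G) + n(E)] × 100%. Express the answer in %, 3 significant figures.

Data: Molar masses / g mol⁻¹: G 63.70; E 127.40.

n(G) = 169 / 63.70 = 2.653 mol
n(E) = 56.0 / 127.40 = 0.4396 mol
selectivity = 2.653/(2.653+0.4396) × 100 = 85.79 %

85.8 %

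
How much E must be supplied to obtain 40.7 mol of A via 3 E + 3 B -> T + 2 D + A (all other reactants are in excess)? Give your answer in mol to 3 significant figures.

122 mol

n(A) = 40.70 mol
n(E) = (3/1) × 40.70 = 122.1 mol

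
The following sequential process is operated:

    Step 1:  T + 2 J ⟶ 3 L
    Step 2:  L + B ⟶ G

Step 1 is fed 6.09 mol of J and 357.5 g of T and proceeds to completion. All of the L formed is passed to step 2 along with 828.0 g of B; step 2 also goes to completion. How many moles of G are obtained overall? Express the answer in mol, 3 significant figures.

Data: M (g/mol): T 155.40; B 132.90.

Step 1:
n(J) = 6.090 mol
n(T) = 357.5 / 155.40 = 2.301 mol
n/ν for J = 6.090/2 = 3.045
n/ν for T = 2.301/1 = 2.301
Smallest n/ν is T → limiting reagent.
n(L) produced = (3/1) × 2.301 = 6.903 mol
Step 2:
n(L) available = 6.903 mol
n(B) = 828.0 / 132.90 = 6.230 mol
n/ν for L = 6.903/1 = 6.903
n/ν for B = 6.230/1 = 6.230
Smallest n/ν is B → limiting reagent.
n(G) = (1/1) × 6.230 = 6.230 mol

6.23 mol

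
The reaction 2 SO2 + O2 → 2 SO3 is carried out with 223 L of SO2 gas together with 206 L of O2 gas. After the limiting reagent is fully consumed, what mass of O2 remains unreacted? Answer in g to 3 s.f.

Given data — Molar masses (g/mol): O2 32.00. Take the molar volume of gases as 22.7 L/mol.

n(SO2) = 223.0 / 22.7 = 9.824 mol
n(O2) = 206.0 / 22.7 = 9.075 mol
n/ν → SO2: 4.912, O2: 9.075; SO2 is limiting.
O2 consumed = (1/2) × 9.824 = 4.912 mol
O2 remaining = 9.075 − 4.912 = 4.163 mol
mass = 4.163 × 32.00 = 133.2 g

133 g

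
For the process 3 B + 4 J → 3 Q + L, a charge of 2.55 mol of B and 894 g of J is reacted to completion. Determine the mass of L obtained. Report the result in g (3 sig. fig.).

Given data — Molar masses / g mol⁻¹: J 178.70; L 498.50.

n(B) = 2.550 mol
n(J) = 894.0 / 178.70 = 5.003 mol
n/ν for B = 2.550/3 = 0.8500
n/ν for J = 5.003/4 = 1.251
Smallest n/ν is B → limiting reagent.
n(L) = (1/3) × 2.550 = 0.8500 mol
mass = 0.8500 × 498.50 = 423.7 g

424 g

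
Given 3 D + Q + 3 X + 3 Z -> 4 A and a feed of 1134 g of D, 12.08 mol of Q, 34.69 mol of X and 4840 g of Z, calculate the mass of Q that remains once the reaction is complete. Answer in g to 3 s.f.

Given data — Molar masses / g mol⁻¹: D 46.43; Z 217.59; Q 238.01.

n(D) = 1134 / 46.43 = 24.42 mol
n(Q) = 12.08 mol
n(X) = 34.69 mol
n(Z) = 4840 / 217.59 = 22.24 mol
n/ν → D: 8.140, Q: 12.08, X: 11.56, Z: 7.413; Z is limiting.
Q consumed = (1/3) × 22.24 = 7.413 mol
Q remaining = 12.08 − 7.413 = 4.667 mol
mass = 4.667 × 238.01 = 1111 g

1110 g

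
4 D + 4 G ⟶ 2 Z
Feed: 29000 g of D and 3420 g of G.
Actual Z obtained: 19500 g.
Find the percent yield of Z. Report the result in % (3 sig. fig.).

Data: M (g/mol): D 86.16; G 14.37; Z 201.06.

81.5 %

n(D) = 29000 / 86.16 = 336.6 mol
n(G) = 3420 / 14.37 = 238.0 mol
n/ν for D = 336.6/4 = 84.15
n/ν for G = 238.0/4 = 59.50
Smallest n/ν is G → limiting reagent.
theoretical n(Z) = (2/4) × 238.0 = 119.0 mol → 23930 g
% yield = 19500 / 23930 × 100 = 81.49 %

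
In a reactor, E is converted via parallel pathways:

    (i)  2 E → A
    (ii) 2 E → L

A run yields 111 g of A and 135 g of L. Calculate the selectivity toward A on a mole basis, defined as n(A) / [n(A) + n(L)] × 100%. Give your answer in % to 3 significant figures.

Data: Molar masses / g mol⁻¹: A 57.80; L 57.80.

45.1 %

n(A) = 111 / 57.80 = 1.920 mol
n(L) = 135 / 57.80 = 2.336 mol
selectivity = 1.920/(1.920+2.336) × 100 = 45.11 %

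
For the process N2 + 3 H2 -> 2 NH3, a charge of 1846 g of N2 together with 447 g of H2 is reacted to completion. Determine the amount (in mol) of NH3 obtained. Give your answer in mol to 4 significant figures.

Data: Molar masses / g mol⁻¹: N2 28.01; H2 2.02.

n(N2) = 1846 / 28.01 = 65.91 mol
n(H2) = 447.0 / 2.02 = 221.3 mol
n/ν for N2 = 65.91/1 = 65.91
n/ν for H2 = 221.3/3 = 73.77
Smallest n/ν is N2 → limiting reagent.
n(NH3) = (2/1) × 65.91 = 131.8 mol

131.8 mol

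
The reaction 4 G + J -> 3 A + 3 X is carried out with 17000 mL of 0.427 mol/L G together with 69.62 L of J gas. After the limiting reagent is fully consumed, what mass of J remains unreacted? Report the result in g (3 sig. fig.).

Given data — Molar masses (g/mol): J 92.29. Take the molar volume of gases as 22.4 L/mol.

119 g

n(G) = 0.427 × 17000/1000 = 7.259 mol
n(J) = 69.62 / 22.4 = 3.108 mol
n/ν for G = 7.259/4 = 1.815
n/ν for J = 3.108/1 = 3.108
Smallest n/ν is G → limiting reagent.
J consumed = (1/4) × 7.259 = 1.815 mol
J remaining = 3.108 − 1.815 = 1.293 mol
mass = 1.293 × 92.29 = 119.3 g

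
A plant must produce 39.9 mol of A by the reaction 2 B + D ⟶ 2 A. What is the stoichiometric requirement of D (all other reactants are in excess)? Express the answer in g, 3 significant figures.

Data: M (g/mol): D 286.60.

5720 g

n(A) = 39.90 mol
n(D) = (1/2) × 39.90 = 19.95 mol
mass = 19.95 × 286.60 = 5718 g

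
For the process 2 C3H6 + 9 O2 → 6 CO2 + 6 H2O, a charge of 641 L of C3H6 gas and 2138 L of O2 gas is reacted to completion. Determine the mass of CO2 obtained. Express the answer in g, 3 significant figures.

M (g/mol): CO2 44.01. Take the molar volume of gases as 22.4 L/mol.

2800 g

n(C3H6) = 641.0 / 22.4 = 28.62 mol
n(O2) = 2138 / 22.4 = 95.45 mol
n/ν for C3H6 = 28.62/2 = 14.31
n/ν for O2 = 95.45/9 = 10.61
Smallest n/ν is O2 → limiting reagent.
n(CO2) = (6/9) × 95.45 = 63.63 mol
mass = 63.63 × 44.01 = 2800 g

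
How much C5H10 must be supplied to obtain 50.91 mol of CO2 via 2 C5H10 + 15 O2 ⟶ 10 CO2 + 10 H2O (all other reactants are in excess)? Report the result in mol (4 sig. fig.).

n(CO2) = 50.91 mol
n(C5H10) = (2/10) × 50.91 = 10.18 mol

10.18 mol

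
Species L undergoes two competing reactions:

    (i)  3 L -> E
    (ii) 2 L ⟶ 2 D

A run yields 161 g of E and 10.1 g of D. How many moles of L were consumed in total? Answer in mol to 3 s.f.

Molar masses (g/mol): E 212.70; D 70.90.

2.41 mol

n(E) = 161 / 212.70 = 0.7569 mol
n(D) = 10.1 / 70.90 = 0.1425 mol
n(L) via (i) = (3/1)×0.7569 = 2.271 mol
n(L) via (ii) = (2/2)×0.1425 = 0.1425 mol
total n(L) = 2.271 + 0.1425 = 2.414 mol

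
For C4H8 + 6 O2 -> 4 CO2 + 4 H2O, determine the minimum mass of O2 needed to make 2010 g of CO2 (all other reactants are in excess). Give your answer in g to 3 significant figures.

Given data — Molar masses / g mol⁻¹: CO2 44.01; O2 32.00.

2190 g

n(CO2) = 2010 / 44.01 = 45.67 mol
n(O2) = (6/4) × 45.67 = 68.51 mol
mass = 68.51 × 32.00 = 2192 g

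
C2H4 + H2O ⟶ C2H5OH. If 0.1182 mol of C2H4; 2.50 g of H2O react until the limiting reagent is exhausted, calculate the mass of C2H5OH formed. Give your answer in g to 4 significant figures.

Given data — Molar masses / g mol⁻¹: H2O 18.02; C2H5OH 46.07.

n(C2H4) = 0.1182 mol
n(H2O) = 2.500 / 18.02 = 0.1387 mol
n/ν for C2H4 = 0.1182/1 = 0.1182
n/ν for H2O = 0.1387/1 = 0.1387
Smallest n/ν is C2H4 → limiting reagent.
n(C2H5OH) = (1/1) × 0.1182 = 0.1182 mol
mass = 0.1182 × 46.07 = 5.445 g

5.445 g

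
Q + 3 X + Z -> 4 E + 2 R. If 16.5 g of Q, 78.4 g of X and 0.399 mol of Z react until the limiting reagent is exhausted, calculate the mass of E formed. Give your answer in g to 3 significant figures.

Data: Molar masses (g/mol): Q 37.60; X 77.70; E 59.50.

n(Q) = 16.50 / 37.60 = 0.4388 mol
n(X) = 78.40 / 77.70 = 1.009 mol
n(Z) = 0.3990 mol
n/ν for Q = 0.4388/1 = 0.4388
n/ν for X = 1.009/3 = 0.3363
n/ν for Z = 0.3990/1 = 0.3990
Smallest n/ν is X → limiting reagent.
n(E) = (4/3) × 1.009 = 1.345 mol
mass = 1.345 × 59.50 = 80.03 g

80.0 g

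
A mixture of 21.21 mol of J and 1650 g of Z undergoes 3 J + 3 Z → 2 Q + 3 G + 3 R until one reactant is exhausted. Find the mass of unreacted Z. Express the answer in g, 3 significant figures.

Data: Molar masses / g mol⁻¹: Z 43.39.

n(J) = 21.21 mol
n(Z) = 1650 / 43.39 = 38.03 mol
n/ν for J = 21.21/3 = 7.070
n/ν for Z = 38.03/3 = 12.68
Smallest n/ν is J → limiting reagent.
Z consumed = (3/3) × 21.21 = 21.21 mol
Z remaining = 38.03 − 21.21 = 16.82 mol
mass = 16.82 × 43.39 = 729.8 g

730 g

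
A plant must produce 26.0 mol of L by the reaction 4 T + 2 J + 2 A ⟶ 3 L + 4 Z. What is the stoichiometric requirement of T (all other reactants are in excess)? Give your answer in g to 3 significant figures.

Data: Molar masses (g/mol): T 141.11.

4890 g

n(L) = 26.00 mol
n(T) = (4/3) × 26.00 = 34.67 mol
mass = 34.67 × 141.11 = 4892 g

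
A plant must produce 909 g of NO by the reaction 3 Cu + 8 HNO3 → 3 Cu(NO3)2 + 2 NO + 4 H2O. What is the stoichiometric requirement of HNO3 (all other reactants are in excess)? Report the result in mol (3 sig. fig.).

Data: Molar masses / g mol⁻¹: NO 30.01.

n(NO) = 909 / 30.01 = 30.29 mol
n(HNO3) = (8/2) × 30.29 = 121.2 mol

121 mol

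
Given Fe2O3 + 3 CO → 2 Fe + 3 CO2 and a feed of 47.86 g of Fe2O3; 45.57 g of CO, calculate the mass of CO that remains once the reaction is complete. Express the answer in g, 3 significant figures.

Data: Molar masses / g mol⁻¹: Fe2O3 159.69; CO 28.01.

n(Fe2O3) = 47.86 / 159.69 = 0.2997 mol
n(CO) = 45.57 / 28.01 = 1.627 mol
n/ν for Fe2O3 = 0.2997/1 = 0.2997
n/ν for CO = 1.627/3 = 0.5423
Smallest n/ν is Fe2O3 → limiting reagent.
CO consumed = (3/1) × 0.2997 = 0.8991 mol
CO remaining = 1.627 − 0.8991 = 0.7279 mol
mass = 0.7279 × 28.01 = 20.39 g

20.4 g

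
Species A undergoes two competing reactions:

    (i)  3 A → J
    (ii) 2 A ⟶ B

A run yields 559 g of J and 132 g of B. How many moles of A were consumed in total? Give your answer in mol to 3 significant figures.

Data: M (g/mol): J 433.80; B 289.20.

n(J) = 559 / 433.80 = 1.289 mol
n(B) = 132 / 289.20 = 0.4564 mol
n(A) via (i) = (3/1)×1.289 = 3.867 mol
n(A) via (ii) = (2/1)×0.4564 = 0.9128 mol
total n(A) = 3.867 + 0.9128 = 4.780 mol

4.78 mol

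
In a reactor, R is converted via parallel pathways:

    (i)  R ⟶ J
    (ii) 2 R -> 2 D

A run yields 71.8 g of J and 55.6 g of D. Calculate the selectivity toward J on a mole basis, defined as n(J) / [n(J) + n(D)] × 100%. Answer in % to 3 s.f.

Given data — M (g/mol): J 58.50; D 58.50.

56.4 %

n(J) = 71.8 / 58.50 = 1.227 mol
n(D) = 55.6 / 58.50 = 0.9504 mol
selectivity = 1.227/(1.227+0.9504) × 100 = 56.35 %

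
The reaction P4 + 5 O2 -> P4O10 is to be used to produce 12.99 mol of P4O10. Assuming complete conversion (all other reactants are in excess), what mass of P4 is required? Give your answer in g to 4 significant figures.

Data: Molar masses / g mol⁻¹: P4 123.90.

1609 g

n(P4O10) = 12.99 mol
n(P4) = (1/1) × 12.99 = 12.99 mol
mass = 12.99 × 123.90 = 1609 g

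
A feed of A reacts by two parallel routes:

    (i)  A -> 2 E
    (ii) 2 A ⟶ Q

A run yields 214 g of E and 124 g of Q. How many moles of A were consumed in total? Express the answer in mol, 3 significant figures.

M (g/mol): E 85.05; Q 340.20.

n(E) = 214 / 85.05 = 2.516 mol
n(Q) = 124 / 340.20 = 0.3645 mol
n(A) via (i) = (1/2)×2.516 = 1.258 mol
n(A) via (ii) = (2/1)×0.3645 = 0.7290 mol
total n(A) = 1.258 + 0.7290 = 1.987 mol

1.99 mol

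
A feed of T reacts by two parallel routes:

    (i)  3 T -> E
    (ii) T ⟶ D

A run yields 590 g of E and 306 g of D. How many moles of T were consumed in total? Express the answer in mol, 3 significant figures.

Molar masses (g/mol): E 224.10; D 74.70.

n(E) = 590 / 224.10 = 2.633 mol
n(D) = 306 / 74.70 = 4.096 mol
n(T) via (i) = (3/1)×2.633 = 7.899 mol
n(T) via (ii) = (1/1)×4.096 = 4.096 mol
total n(T) = 7.899 + 4.096 = 12.00 mol

12.0 mol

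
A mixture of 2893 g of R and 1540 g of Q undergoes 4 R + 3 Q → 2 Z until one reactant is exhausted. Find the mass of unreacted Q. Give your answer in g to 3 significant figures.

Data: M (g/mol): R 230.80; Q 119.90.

n(R) = 2893 / 230.80 = 12.53 mol
n(Q) = 1540 / 119.90 = 12.84 mol
n/ν → R: 3.133, Q: 4.280; R is limiting.
Q consumed = (3/4) × 12.53 = 9.398 mol
Q remaining = 12.84 − 9.398 = 3.442 mol
mass = 3.442 × 119.90 = 412.7 g

413 g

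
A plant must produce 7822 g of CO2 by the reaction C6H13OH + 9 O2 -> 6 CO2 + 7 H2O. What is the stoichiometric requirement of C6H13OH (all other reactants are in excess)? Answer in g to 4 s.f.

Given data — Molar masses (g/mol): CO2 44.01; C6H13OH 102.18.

3027 g

n(CO2) = 7822 / 44.01 = 177.7 mol
n(C6H13OH) = (1/6) × 177.7 = 29.62 mol
mass = 29.62 × 102.18 = 3027 g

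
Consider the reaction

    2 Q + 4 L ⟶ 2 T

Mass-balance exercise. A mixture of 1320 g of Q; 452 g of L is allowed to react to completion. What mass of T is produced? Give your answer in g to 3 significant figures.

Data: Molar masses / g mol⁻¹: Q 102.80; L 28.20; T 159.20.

1280 g

n(Q) = 1320 / 102.80 = 12.84 mol
n(L) = 452.0 / 28.20 = 16.03 mol
n/ν for Q = 12.84/2 = 6.420
n/ν for L = 16.03/4 = 4.008
Smallest n/ν is L → limiting reagent.
n(T) = (2/4) × 16.03 = 8.015 mol
mass = 8.015 × 159.20 = 1276 g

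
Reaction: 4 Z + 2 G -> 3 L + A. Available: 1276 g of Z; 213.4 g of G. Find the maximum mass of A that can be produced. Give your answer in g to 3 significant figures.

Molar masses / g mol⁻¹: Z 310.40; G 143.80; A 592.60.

n(Z) = 1276 / 310.40 = 4.111 mol
n(G) = 213.4 / 143.80 = 1.484 mol
n/ν → Z: 1.028, G: 0.7420; G is limiting.
n(A) = (1/2) × 1.484 = 0.7420 mol
mass = 0.7420 × 592.60 = 439.7 g

440 g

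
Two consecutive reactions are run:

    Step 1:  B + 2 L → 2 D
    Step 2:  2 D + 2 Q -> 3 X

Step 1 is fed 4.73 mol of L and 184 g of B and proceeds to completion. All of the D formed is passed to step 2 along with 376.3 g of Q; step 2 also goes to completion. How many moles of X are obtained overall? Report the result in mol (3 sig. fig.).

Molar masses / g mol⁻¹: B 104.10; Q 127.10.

4.44 mol

Step 1:
n(L) = 4.730 mol
n(B) = 184.0 / 104.10 = 1.768 mol
n/ν for L = 4.730/2 = 2.365
n/ν for B = 1.768/1 = 1.768
Smallest n/ν is B → limiting reagent.
n(D) produced = (2/1) × 1.768 = 3.536 mol
Step 2:
n(D) available = 3.536 mol
n(Q) = 376.3 / 127.10 = 2.961 mol
n/ν for D = 3.536/2 = 1.768
n/ν for Q = 2.961/2 = 1.481
Smallest n/ν is Q → limiting reagent.
n(X) = (3/2) × 2.961 = 4.442 mol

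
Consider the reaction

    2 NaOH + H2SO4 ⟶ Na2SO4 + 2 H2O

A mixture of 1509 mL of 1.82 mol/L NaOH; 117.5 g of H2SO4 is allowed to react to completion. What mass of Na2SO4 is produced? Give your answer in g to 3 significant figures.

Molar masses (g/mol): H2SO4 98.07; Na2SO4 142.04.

170 g

n(NaOH) = 1.82 × 1509/1000 = 2.746 mol
n(H2SO4) = 117.5 / 98.07 = 1.198 mol
n/ν → NaOH: 1.373, H2SO4: 1.198; H2SO4 is limiting.
n(Na2SO4) = (1/1) × 1.198 = 1.198 mol
mass = 1.198 × 142.04 = 170.2 g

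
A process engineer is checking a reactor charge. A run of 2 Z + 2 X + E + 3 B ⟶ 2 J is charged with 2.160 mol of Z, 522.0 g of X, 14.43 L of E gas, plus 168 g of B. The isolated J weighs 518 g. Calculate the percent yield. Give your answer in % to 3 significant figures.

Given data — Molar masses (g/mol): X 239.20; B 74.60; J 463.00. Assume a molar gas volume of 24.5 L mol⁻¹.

95.0 %

n(Z) = 2.160 mol
n(X) = 522.0 / 239.20 = 2.182 mol
n(E) = 14.43 / 24.5 = 0.5890 mol
n(B) = 168.0 / 74.60 = 2.252 mol
n/ν for Z = 2.160/2 = 1.080
n/ν for X = 2.182/2 = 1.091
n/ν for E = 0.5890/1 = 0.5890
n/ν for B = 2.252/3 = 0.7507
Smallest n/ν is E → limiting reagent.
theoretical n(J) = (2/1) × 0.5890 = 1.178 mol → 545.4 g
% yield = 518 / 545.4 × 100 = 94.98 %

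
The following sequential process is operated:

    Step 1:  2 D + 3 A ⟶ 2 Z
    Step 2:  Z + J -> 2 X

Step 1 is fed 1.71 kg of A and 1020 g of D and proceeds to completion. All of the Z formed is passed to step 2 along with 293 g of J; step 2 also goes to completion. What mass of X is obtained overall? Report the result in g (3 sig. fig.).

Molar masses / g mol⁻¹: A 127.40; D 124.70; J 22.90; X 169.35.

2770 g

Step 1:
n(A) = 1.710×1000 / 127.40 = 13.42 mol
n(D) = 1020 / 124.70 = 8.180 mol
n/ν for A = 13.42/3 = 4.473
n/ν for D = 8.180/2 = 4.090
Smallest n/ν is D → limiting reagent.
n(Z) produced = (2/2) × 8.180 = 8.180 mol
Step 2:
n(Z) available = 8.180 mol
n(J) = 293.0 / 22.90 = 12.79 mol
n/ν for Z = 8.180/1 = 8.180
n/ν for J = 12.79/1 = 12.79
Smallest n/ν is Z → limiting reagent.
n(X) = (2/1) × 8.180 = 16.36 mol
mass = 16.36 × 169.35 = 2771 g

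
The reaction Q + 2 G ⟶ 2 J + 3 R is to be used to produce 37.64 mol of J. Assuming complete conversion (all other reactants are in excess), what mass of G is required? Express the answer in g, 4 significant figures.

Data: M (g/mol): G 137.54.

n(J) = 37.64 mol
n(G) = (2/2) × 37.64 = 37.64 mol
mass = 37.64 × 137.54 = 5177 g

5177 g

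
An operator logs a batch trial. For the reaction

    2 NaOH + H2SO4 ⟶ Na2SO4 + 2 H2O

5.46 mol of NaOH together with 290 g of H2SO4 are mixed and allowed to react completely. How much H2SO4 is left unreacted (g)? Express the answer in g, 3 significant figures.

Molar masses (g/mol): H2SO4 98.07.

n(NaOH) = 5.460 mol
n(H2SO4) = 290.0 / 98.07 = 2.957 mol
n/ν for NaOH = 5.460/2 = 2.730
n/ν for H2SO4 = 2.957/1 = 2.957
Smallest n/ν is NaOH → limiting reagent.
H2SO4 consumed = (1/2) × 5.460 = 2.730 mol
H2SO4 remaining = 2.957 − 2.730 = 0.2270 mol
mass = 0.2270 × 98.07 = 22.26 g

22.3 g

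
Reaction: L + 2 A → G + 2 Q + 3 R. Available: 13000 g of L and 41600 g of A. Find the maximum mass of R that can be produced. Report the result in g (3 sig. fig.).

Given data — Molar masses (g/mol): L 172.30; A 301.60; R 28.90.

n(L) = 13000 / 172.30 = 75.45 mol
n(A) = 41600 / 301.60 = 137.9 mol
n/ν for L = 75.45/1 = 75.45
n/ν for A = 137.9/2 = 68.95
Smallest n/ν is A → limiting reagent.
n(R) = (3/2) × 137.9 = 206.9 mol
mass = 206.9 × 28.90 = 5979 g

5980 g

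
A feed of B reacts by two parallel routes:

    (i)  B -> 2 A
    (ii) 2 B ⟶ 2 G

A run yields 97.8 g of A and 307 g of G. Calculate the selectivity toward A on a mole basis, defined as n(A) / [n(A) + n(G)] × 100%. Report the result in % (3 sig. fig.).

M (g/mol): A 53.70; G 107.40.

n(A) = 97.8 / 53.70 = 1.821 mol
n(G) = 307 / 107.40 = 2.858 mol
selectivity = 1.821/(1.821+2.858) × 100 = 38.92 %

38.9 %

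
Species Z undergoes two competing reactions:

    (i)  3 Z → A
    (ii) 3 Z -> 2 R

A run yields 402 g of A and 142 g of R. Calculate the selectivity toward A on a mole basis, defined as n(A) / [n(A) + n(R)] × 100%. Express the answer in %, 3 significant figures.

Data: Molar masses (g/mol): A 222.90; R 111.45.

n(A) = 402 / 222.90 = 1.803 mol
n(R) = 142 / 111.45 = 1.274 mol
selectivity = 1.803/(1.803+1.274) × 100 = 58.60 %

58.6 %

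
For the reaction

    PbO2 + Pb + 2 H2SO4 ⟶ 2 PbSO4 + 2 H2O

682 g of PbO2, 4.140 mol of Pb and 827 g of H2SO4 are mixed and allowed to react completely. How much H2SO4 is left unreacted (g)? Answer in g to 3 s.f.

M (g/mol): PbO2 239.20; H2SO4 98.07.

n(PbO2) = 682.0 / 239.20 = 2.851 mol
n(Pb) = 4.140 mol
n(H2SO4) = 827.0 / 98.07 = 8.433 mol
n/ν → PbO2: 2.851, Pb: 4.140, H2SO4: 4.217; PbO2 is limiting.
H2SO4 consumed = (2/1) × 2.851 = 5.702 mol
H2SO4 remaining = 8.433 − 5.702 = 2.731 mol
mass = 2.731 × 98.07 = 267.8 g

268 g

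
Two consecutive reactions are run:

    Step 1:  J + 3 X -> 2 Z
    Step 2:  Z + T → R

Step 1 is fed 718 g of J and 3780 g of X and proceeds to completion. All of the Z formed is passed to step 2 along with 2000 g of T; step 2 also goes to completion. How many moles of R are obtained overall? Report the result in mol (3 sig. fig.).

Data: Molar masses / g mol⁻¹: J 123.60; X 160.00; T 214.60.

Step 1:
n(J) = 718.0 / 123.60 = 5.809 mol
n(X) = 3780 / 160.00 = 23.63 mol
n/ν → J: 5.809, X: 7.877; J is limiting.
n(Z) produced = (2/1) × 5.809 = 11.62 mol
Step 2:
n(Z) available = 11.62 mol
n(T) = 2000 / 214.60 = 9.320 mol
n/ν → Z: 11.62, T: 9.320; T is limiting.
n(R) = (1/1) × 9.320 = 9.320 mol

9.32 mol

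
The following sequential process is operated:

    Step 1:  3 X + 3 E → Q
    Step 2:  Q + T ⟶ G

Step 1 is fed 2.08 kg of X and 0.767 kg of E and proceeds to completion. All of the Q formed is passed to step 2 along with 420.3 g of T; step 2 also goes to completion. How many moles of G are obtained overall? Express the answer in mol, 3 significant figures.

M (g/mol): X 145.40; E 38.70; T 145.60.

2.89 mol

Step 1:
n(X) = 2.080×1000 / 145.40 = 14.31 mol
n(E) = 0.7670×1000 / 38.70 = 19.82 mol
n/ν for X = 14.31/3 = 4.770
n/ν for E = 19.82/3 = 6.607
Smallest n/ν is X → limiting reagent.
n(Q) produced = (1/3) × 14.31 = 4.770 mol
Step 2:
n(Q) available = 4.770 mol
n(T) = 420.3 / 145.60 = 2.887 mol
n/ν for Q = 4.770/1 = 4.770
n/ν for T = 2.887/1 = 2.887
Smallest n/ν is T → limiting reagent.
n(G) = (1/1) × 2.887 = 2.887 mol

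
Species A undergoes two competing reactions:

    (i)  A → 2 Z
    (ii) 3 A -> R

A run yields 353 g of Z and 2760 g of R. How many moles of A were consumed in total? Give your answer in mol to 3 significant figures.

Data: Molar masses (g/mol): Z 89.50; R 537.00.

n(Z) = 353 / 89.50 = 3.944 mol
n(R) = 2760 / 537.00 = 5.140 mol
n(A) via (i) = (1/2)×3.944 = 1.972 mol
n(A) via (ii) = (3/1)×5.140 = 15.42 mol
total n(A) = 1.972 + 15.42 = 17.39 mol

17.4 mol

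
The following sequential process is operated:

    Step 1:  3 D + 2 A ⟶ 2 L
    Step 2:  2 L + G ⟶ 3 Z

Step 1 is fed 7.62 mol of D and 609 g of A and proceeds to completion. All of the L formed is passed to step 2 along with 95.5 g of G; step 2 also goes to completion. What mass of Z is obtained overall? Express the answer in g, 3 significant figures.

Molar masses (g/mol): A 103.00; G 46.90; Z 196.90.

Step 1:
n(D) = 7.620 mol
n(A) = 609.0 / 103.00 = 5.913 mol
n/ν for D = 7.620/3 = 2.540
n/ν for A = 5.913/2 = 2.957
Smallest n/ν is D → limiting reagent.
n(L) produced = (2/3) × 7.620 = 5.080 mol
Step 2:
n(L) available = 5.080 mol
n(G) = 95.50 / 46.90 = 2.036 mol
n/ν for L = 5.080/2 = 2.540
n/ν for G = 2.036/1 = 2.036
Smallest n/ν is G → limiting reagent.
n(Z) = (3/1) × 2.036 = 6.108 mol
mass = 6.108 × 196.90 = 1203 g

1200 g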